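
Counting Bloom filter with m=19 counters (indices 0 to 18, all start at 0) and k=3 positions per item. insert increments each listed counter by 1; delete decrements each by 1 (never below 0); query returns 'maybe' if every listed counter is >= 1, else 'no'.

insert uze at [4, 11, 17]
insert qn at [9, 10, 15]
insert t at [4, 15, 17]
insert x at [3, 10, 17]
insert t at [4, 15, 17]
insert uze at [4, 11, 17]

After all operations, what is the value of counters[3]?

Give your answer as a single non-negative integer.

Answer: 1

Derivation:
Step 1: insert uze at [4, 11, 17] -> counters=[0,0,0,0,1,0,0,0,0,0,0,1,0,0,0,0,0,1,0]
Step 2: insert qn at [9, 10, 15] -> counters=[0,0,0,0,1,0,0,0,0,1,1,1,0,0,0,1,0,1,0]
Step 3: insert t at [4, 15, 17] -> counters=[0,0,0,0,2,0,0,0,0,1,1,1,0,0,0,2,0,2,0]
Step 4: insert x at [3, 10, 17] -> counters=[0,0,0,1,2,0,0,0,0,1,2,1,0,0,0,2,0,3,0]
Step 5: insert t at [4, 15, 17] -> counters=[0,0,0,1,3,0,0,0,0,1,2,1,0,0,0,3,0,4,0]
Step 6: insert uze at [4, 11, 17] -> counters=[0,0,0,1,4,0,0,0,0,1,2,2,0,0,0,3,0,5,0]
Final counters=[0,0,0,1,4,0,0,0,0,1,2,2,0,0,0,3,0,5,0] -> counters[3]=1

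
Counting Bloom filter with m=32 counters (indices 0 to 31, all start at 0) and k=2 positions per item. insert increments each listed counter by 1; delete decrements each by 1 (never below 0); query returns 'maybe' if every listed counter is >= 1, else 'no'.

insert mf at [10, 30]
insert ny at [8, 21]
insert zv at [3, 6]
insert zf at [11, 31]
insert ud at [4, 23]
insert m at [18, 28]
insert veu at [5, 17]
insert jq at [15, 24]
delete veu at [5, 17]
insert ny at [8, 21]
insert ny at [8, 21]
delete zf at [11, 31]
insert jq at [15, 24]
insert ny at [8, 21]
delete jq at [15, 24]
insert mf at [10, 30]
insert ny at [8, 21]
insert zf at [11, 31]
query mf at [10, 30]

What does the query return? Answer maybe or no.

Step 1: insert mf at [10, 30] -> counters=[0,0,0,0,0,0,0,0,0,0,1,0,0,0,0,0,0,0,0,0,0,0,0,0,0,0,0,0,0,0,1,0]
Step 2: insert ny at [8, 21] -> counters=[0,0,0,0,0,0,0,0,1,0,1,0,0,0,0,0,0,0,0,0,0,1,0,0,0,0,0,0,0,0,1,0]
Step 3: insert zv at [3, 6] -> counters=[0,0,0,1,0,0,1,0,1,0,1,0,0,0,0,0,0,0,0,0,0,1,0,0,0,0,0,0,0,0,1,0]
Step 4: insert zf at [11, 31] -> counters=[0,0,0,1,0,0,1,0,1,0,1,1,0,0,0,0,0,0,0,0,0,1,0,0,0,0,0,0,0,0,1,1]
Step 5: insert ud at [4, 23] -> counters=[0,0,0,1,1,0,1,0,1,0,1,1,0,0,0,0,0,0,0,0,0,1,0,1,0,0,0,0,0,0,1,1]
Step 6: insert m at [18, 28] -> counters=[0,0,0,1,1,0,1,0,1,0,1,1,0,0,0,0,0,0,1,0,0,1,0,1,0,0,0,0,1,0,1,1]
Step 7: insert veu at [5, 17] -> counters=[0,0,0,1,1,1,1,0,1,0,1,1,0,0,0,0,0,1,1,0,0,1,0,1,0,0,0,0,1,0,1,1]
Step 8: insert jq at [15, 24] -> counters=[0,0,0,1,1,1,1,0,1,0,1,1,0,0,0,1,0,1,1,0,0,1,0,1,1,0,0,0,1,0,1,1]
Step 9: delete veu at [5, 17] -> counters=[0,0,0,1,1,0,1,0,1,0,1,1,0,0,0,1,0,0,1,0,0,1,0,1,1,0,0,0,1,0,1,1]
Step 10: insert ny at [8, 21] -> counters=[0,0,0,1,1,0,1,0,2,0,1,1,0,0,0,1,0,0,1,0,0,2,0,1,1,0,0,0,1,0,1,1]
Step 11: insert ny at [8, 21] -> counters=[0,0,0,1,1,0,1,0,3,0,1,1,0,0,0,1,0,0,1,0,0,3,0,1,1,0,0,0,1,0,1,1]
Step 12: delete zf at [11, 31] -> counters=[0,0,0,1,1,0,1,0,3,0,1,0,0,0,0,1,0,0,1,0,0,3,0,1,1,0,0,0,1,0,1,0]
Step 13: insert jq at [15, 24] -> counters=[0,0,0,1,1,0,1,0,3,0,1,0,0,0,0,2,0,0,1,0,0,3,0,1,2,0,0,0,1,0,1,0]
Step 14: insert ny at [8, 21] -> counters=[0,0,0,1,1,0,1,0,4,0,1,0,0,0,0,2,0,0,1,0,0,4,0,1,2,0,0,0,1,0,1,0]
Step 15: delete jq at [15, 24] -> counters=[0,0,0,1,1,0,1,0,4,0,1,0,0,0,0,1,0,0,1,0,0,4,0,1,1,0,0,0,1,0,1,0]
Step 16: insert mf at [10, 30] -> counters=[0,0,0,1,1,0,1,0,4,0,2,0,0,0,0,1,0,0,1,0,0,4,0,1,1,0,0,0,1,0,2,0]
Step 17: insert ny at [8, 21] -> counters=[0,0,0,1,1,0,1,0,5,0,2,0,0,0,0,1,0,0,1,0,0,5,0,1,1,0,0,0,1,0,2,0]
Step 18: insert zf at [11, 31] -> counters=[0,0,0,1,1,0,1,0,5,0,2,1,0,0,0,1,0,0,1,0,0,5,0,1,1,0,0,0,1,0,2,1]
Query mf: check counters[10]=2 counters[30]=2 -> maybe

Answer: maybe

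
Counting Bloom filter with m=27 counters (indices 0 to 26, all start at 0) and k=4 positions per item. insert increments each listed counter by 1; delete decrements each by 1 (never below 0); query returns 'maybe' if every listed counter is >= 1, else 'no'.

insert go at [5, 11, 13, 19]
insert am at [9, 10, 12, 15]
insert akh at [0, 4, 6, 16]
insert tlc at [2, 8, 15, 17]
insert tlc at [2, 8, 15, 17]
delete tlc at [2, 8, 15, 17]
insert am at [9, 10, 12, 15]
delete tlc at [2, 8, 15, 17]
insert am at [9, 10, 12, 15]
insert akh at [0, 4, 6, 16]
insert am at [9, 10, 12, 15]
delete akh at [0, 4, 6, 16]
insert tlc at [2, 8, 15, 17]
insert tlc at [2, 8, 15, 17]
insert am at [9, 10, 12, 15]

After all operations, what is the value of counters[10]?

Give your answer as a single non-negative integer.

Answer: 5

Derivation:
Step 1: insert go at [5, 11, 13, 19] -> counters=[0,0,0,0,0,1,0,0,0,0,0,1,0,1,0,0,0,0,0,1,0,0,0,0,0,0,0]
Step 2: insert am at [9, 10, 12, 15] -> counters=[0,0,0,0,0,1,0,0,0,1,1,1,1,1,0,1,0,0,0,1,0,0,0,0,0,0,0]
Step 3: insert akh at [0, 4, 6, 16] -> counters=[1,0,0,0,1,1,1,0,0,1,1,1,1,1,0,1,1,0,0,1,0,0,0,0,0,0,0]
Step 4: insert tlc at [2, 8, 15, 17] -> counters=[1,0,1,0,1,1,1,0,1,1,1,1,1,1,0,2,1,1,0,1,0,0,0,0,0,0,0]
Step 5: insert tlc at [2, 8, 15, 17] -> counters=[1,0,2,0,1,1,1,0,2,1,1,1,1,1,0,3,1,2,0,1,0,0,0,0,0,0,0]
Step 6: delete tlc at [2, 8, 15, 17] -> counters=[1,0,1,0,1,1,1,0,1,1,1,1,1,1,0,2,1,1,0,1,0,0,0,0,0,0,0]
Step 7: insert am at [9, 10, 12, 15] -> counters=[1,0,1,0,1,1,1,0,1,2,2,1,2,1,0,3,1,1,0,1,0,0,0,0,0,0,0]
Step 8: delete tlc at [2, 8, 15, 17] -> counters=[1,0,0,0,1,1,1,0,0,2,2,1,2,1,0,2,1,0,0,1,0,0,0,0,0,0,0]
Step 9: insert am at [9, 10, 12, 15] -> counters=[1,0,0,0,1,1,1,0,0,3,3,1,3,1,0,3,1,0,0,1,0,0,0,0,0,0,0]
Step 10: insert akh at [0, 4, 6, 16] -> counters=[2,0,0,0,2,1,2,0,0,3,3,1,3,1,0,3,2,0,0,1,0,0,0,0,0,0,0]
Step 11: insert am at [9, 10, 12, 15] -> counters=[2,0,0,0,2,1,2,0,0,4,4,1,4,1,0,4,2,0,0,1,0,0,0,0,0,0,0]
Step 12: delete akh at [0, 4, 6, 16] -> counters=[1,0,0,0,1,1,1,0,0,4,4,1,4,1,0,4,1,0,0,1,0,0,0,0,0,0,0]
Step 13: insert tlc at [2, 8, 15, 17] -> counters=[1,0,1,0,1,1,1,0,1,4,4,1,4,1,0,5,1,1,0,1,0,0,0,0,0,0,0]
Step 14: insert tlc at [2, 8, 15, 17] -> counters=[1,0,2,0,1,1,1,0,2,4,4,1,4,1,0,6,1,2,0,1,0,0,0,0,0,0,0]
Step 15: insert am at [9, 10, 12, 15] -> counters=[1,0,2,0,1,1,1,0,2,5,5,1,5,1,0,7,1,2,0,1,0,0,0,0,0,0,0]
Final counters=[1,0,2,0,1,1,1,0,2,5,5,1,5,1,0,7,1,2,0,1,0,0,0,0,0,0,0] -> counters[10]=5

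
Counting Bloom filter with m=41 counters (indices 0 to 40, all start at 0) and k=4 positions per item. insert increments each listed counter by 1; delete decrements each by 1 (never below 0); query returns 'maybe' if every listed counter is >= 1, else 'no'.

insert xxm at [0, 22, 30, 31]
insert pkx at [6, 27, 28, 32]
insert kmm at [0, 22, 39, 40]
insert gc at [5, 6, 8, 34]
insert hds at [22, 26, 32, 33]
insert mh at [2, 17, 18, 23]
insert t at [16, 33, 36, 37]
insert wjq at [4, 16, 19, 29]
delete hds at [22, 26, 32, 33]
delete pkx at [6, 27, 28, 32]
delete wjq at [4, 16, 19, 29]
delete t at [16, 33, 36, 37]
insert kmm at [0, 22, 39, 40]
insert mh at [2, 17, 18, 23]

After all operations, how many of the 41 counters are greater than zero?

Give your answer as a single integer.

Step 1: insert xxm at [0, 22, 30, 31] -> counters=[1,0,0,0,0,0,0,0,0,0,0,0,0,0,0,0,0,0,0,0,0,0,1,0,0,0,0,0,0,0,1,1,0,0,0,0,0,0,0,0,0]
Step 2: insert pkx at [6, 27, 28, 32] -> counters=[1,0,0,0,0,0,1,0,0,0,0,0,0,0,0,0,0,0,0,0,0,0,1,0,0,0,0,1,1,0,1,1,1,0,0,0,0,0,0,0,0]
Step 3: insert kmm at [0, 22, 39, 40] -> counters=[2,0,0,0,0,0,1,0,0,0,0,0,0,0,0,0,0,0,0,0,0,0,2,0,0,0,0,1,1,0,1,1,1,0,0,0,0,0,0,1,1]
Step 4: insert gc at [5, 6, 8, 34] -> counters=[2,0,0,0,0,1,2,0,1,0,0,0,0,0,0,0,0,0,0,0,0,0,2,0,0,0,0,1,1,0,1,1,1,0,1,0,0,0,0,1,1]
Step 5: insert hds at [22, 26, 32, 33] -> counters=[2,0,0,0,0,1,2,0,1,0,0,0,0,0,0,0,0,0,0,0,0,0,3,0,0,0,1,1,1,0,1,1,2,1,1,0,0,0,0,1,1]
Step 6: insert mh at [2, 17, 18, 23] -> counters=[2,0,1,0,0,1,2,0,1,0,0,0,0,0,0,0,0,1,1,0,0,0,3,1,0,0,1,1,1,0,1,1,2,1,1,0,0,0,0,1,1]
Step 7: insert t at [16, 33, 36, 37] -> counters=[2,0,1,0,0,1,2,0,1,0,0,0,0,0,0,0,1,1,1,0,0,0,3,1,0,0,1,1,1,0,1,1,2,2,1,0,1,1,0,1,1]
Step 8: insert wjq at [4, 16, 19, 29] -> counters=[2,0,1,0,1,1,2,0,1,0,0,0,0,0,0,0,2,1,1,1,0,0,3,1,0,0,1,1,1,1,1,1,2,2,1,0,1,1,0,1,1]
Step 9: delete hds at [22, 26, 32, 33] -> counters=[2,0,1,0,1,1,2,0,1,0,0,0,0,0,0,0,2,1,1,1,0,0,2,1,0,0,0,1,1,1,1,1,1,1,1,0,1,1,0,1,1]
Step 10: delete pkx at [6, 27, 28, 32] -> counters=[2,0,1,0,1,1,1,0,1,0,0,0,0,0,0,0,2,1,1,1,0,0,2,1,0,0,0,0,0,1,1,1,0,1,1,0,1,1,0,1,1]
Step 11: delete wjq at [4, 16, 19, 29] -> counters=[2,0,1,0,0,1,1,0,1,0,0,0,0,0,0,0,1,1,1,0,0,0,2,1,0,0,0,0,0,0,1,1,0,1,1,0,1,1,0,1,1]
Step 12: delete t at [16, 33, 36, 37] -> counters=[2,0,1,0,0,1,1,0,1,0,0,0,0,0,0,0,0,1,1,0,0,0,2,1,0,0,0,0,0,0,1,1,0,0,1,0,0,0,0,1,1]
Step 13: insert kmm at [0, 22, 39, 40] -> counters=[3,0,1,0,0,1,1,0,1,0,0,0,0,0,0,0,0,1,1,0,0,0,3,1,0,0,0,0,0,0,1,1,0,0,1,0,0,0,0,2,2]
Step 14: insert mh at [2, 17, 18, 23] -> counters=[3,0,2,0,0,1,1,0,1,0,0,0,0,0,0,0,0,2,2,0,0,0,3,2,0,0,0,0,0,0,1,1,0,0,1,0,0,0,0,2,2]
Final counters=[3,0,2,0,0,1,1,0,1,0,0,0,0,0,0,0,0,2,2,0,0,0,3,2,0,0,0,0,0,0,1,1,0,0,1,0,0,0,0,2,2] -> 14 nonzero

Answer: 14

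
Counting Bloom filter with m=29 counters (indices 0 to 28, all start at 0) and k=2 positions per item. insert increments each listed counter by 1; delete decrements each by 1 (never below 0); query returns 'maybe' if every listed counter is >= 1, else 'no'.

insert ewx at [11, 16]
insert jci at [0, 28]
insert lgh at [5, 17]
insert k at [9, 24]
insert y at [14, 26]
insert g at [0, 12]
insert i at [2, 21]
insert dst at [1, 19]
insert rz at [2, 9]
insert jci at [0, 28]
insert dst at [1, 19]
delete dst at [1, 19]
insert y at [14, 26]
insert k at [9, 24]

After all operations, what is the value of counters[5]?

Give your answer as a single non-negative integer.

Step 1: insert ewx at [11, 16] -> counters=[0,0,0,0,0,0,0,0,0,0,0,1,0,0,0,0,1,0,0,0,0,0,0,0,0,0,0,0,0]
Step 2: insert jci at [0, 28] -> counters=[1,0,0,0,0,0,0,0,0,0,0,1,0,0,0,0,1,0,0,0,0,0,0,0,0,0,0,0,1]
Step 3: insert lgh at [5, 17] -> counters=[1,0,0,0,0,1,0,0,0,0,0,1,0,0,0,0,1,1,0,0,0,0,0,0,0,0,0,0,1]
Step 4: insert k at [9, 24] -> counters=[1,0,0,0,0,1,0,0,0,1,0,1,0,0,0,0,1,1,0,0,0,0,0,0,1,0,0,0,1]
Step 5: insert y at [14, 26] -> counters=[1,0,0,0,0,1,0,0,0,1,0,1,0,0,1,0,1,1,0,0,0,0,0,0,1,0,1,0,1]
Step 6: insert g at [0, 12] -> counters=[2,0,0,0,0,1,0,0,0,1,0,1,1,0,1,0,1,1,0,0,0,0,0,0,1,0,1,0,1]
Step 7: insert i at [2, 21] -> counters=[2,0,1,0,0,1,0,0,0,1,0,1,1,0,1,0,1,1,0,0,0,1,0,0,1,0,1,0,1]
Step 8: insert dst at [1, 19] -> counters=[2,1,1,0,0,1,0,0,0,1,0,1,1,0,1,0,1,1,0,1,0,1,0,0,1,0,1,0,1]
Step 9: insert rz at [2, 9] -> counters=[2,1,2,0,0,1,0,0,0,2,0,1,1,0,1,0,1,1,0,1,0,1,0,0,1,0,1,0,1]
Step 10: insert jci at [0, 28] -> counters=[3,1,2,0,0,1,0,0,0,2,0,1,1,0,1,0,1,1,0,1,0,1,0,0,1,0,1,0,2]
Step 11: insert dst at [1, 19] -> counters=[3,2,2,0,0,1,0,0,0,2,0,1,1,0,1,0,1,1,0,2,0,1,0,0,1,0,1,0,2]
Step 12: delete dst at [1, 19] -> counters=[3,1,2,0,0,1,0,0,0,2,0,1,1,0,1,0,1,1,0,1,0,1,0,0,1,0,1,0,2]
Step 13: insert y at [14, 26] -> counters=[3,1,2,0,0,1,0,0,0,2,0,1,1,0,2,0,1,1,0,1,0,1,0,0,1,0,2,0,2]
Step 14: insert k at [9, 24] -> counters=[3,1,2,0,0,1,0,0,0,3,0,1,1,0,2,0,1,1,0,1,0,1,0,0,2,0,2,0,2]
Final counters=[3,1,2,0,0,1,0,0,0,3,0,1,1,0,2,0,1,1,0,1,0,1,0,0,2,0,2,0,2] -> counters[5]=1

Answer: 1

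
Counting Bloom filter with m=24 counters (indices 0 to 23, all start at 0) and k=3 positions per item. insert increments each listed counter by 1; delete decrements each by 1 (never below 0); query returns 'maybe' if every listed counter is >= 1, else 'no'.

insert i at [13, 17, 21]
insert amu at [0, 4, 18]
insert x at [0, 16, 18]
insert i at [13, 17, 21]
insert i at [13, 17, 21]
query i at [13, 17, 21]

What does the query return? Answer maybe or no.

Answer: maybe

Derivation:
Step 1: insert i at [13, 17, 21] -> counters=[0,0,0,0,0,0,0,0,0,0,0,0,0,1,0,0,0,1,0,0,0,1,0,0]
Step 2: insert amu at [0, 4, 18] -> counters=[1,0,0,0,1,0,0,0,0,0,0,0,0,1,0,0,0,1,1,0,0,1,0,0]
Step 3: insert x at [0, 16, 18] -> counters=[2,0,0,0,1,0,0,0,0,0,0,0,0,1,0,0,1,1,2,0,0,1,0,0]
Step 4: insert i at [13, 17, 21] -> counters=[2,0,0,0,1,0,0,0,0,0,0,0,0,2,0,0,1,2,2,0,0,2,0,0]
Step 5: insert i at [13, 17, 21] -> counters=[2,0,0,0,1,0,0,0,0,0,0,0,0,3,0,0,1,3,2,0,0,3,0,0]
Query i: check counters[13]=3 counters[17]=3 counters[21]=3 -> maybe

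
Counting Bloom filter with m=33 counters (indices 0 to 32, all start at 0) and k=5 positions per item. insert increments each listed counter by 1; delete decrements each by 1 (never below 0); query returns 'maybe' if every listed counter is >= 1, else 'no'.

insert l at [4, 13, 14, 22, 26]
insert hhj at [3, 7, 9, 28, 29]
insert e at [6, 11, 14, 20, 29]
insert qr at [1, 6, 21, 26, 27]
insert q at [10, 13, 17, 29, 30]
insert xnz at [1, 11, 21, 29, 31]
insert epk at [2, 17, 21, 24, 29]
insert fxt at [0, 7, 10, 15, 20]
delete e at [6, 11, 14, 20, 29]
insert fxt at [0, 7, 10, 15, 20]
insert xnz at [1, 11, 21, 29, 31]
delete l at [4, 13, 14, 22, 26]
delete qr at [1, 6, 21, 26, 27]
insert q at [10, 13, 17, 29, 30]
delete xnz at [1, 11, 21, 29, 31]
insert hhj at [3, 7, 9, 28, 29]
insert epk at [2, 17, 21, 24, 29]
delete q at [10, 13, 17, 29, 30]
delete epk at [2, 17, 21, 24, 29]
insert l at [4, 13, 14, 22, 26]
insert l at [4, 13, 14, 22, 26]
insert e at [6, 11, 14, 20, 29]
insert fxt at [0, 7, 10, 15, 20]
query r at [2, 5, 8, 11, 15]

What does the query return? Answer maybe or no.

Answer: no

Derivation:
Step 1: insert l at [4, 13, 14, 22, 26] -> counters=[0,0,0,0,1,0,0,0,0,0,0,0,0,1,1,0,0,0,0,0,0,0,1,0,0,0,1,0,0,0,0,0,0]
Step 2: insert hhj at [3, 7, 9, 28, 29] -> counters=[0,0,0,1,1,0,0,1,0,1,0,0,0,1,1,0,0,0,0,0,0,0,1,0,0,0,1,0,1,1,0,0,0]
Step 3: insert e at [6, 11, 14, 20, 29] -> counters=[0,0,0,1,1,0,1,1,0,1,0,1,0,1,2,0,0,0,0,0,1,0,1,0,0,0,1,0,1,2,0,0,0]
Step 4: insert qr at [1, 6, 21, 26, 27] -> counters=[0,1,0,1,1,0,2,1,0,1,0,1,0,1,2,0,0,0,0,0,1,1,1,0,0,0,2,1,1,2,0,0,0]
Step 5: insert q at [10, 13, 17, 29, 30] -> counters=[0,1,0,1,1,0,2,1,0,1,1,1,0,2,2,0,0,1,0,0,1,1,1,0,0,0,2,1,1,3,1,0,0]
Step 6: insert xnz at [1, 11, 21, 29, 31] -> counters=[0,2,0,1,1,0,2,1,0,1,1,2,0,2,2,0,0,1,0,0,1,2,1,0,0,0,2,1,1,4,1,1,0]
Step 7: insert epk at [2, 17, 21, 24, 29] -> counters=[0,2,1,1,1,0,2,1,0,1,1,2,0,2,2,0,0,2,0,0,1,3,1,0,1,0,2,1,1,5,1,1,0]
Step 8: insert fxt at [0, 7, 10, 15, 20] -> counters=[1,2,1,1,1,0,2,2,0,1,2,2,0,2,2,1,0,2,0,0,2,3,1,0,1,0,2,1,1,5,1,1,0]
Step 9: delete e at [6, 11, 14, 20, 29] -> counters=[1,2,1,1,1,0,1,2,0,1,2,1,0,2,1,1,0,2,0,0,1,3,1,0,1,0,2,1,1,4,1,1,0]
Step 10: insert fxt at [0, 7, 10, 15, 20] -> counters=[2,2,1,1,1,0,1,3,0,1,3,1,0,2,1,2,0,2,0,0,2,3,1,0,1,0,2,1,1,4,1,1,0]
Step 11: insert xnz at [1, 11, 21, 29, 31] -> counters=[2,3,1,1,1,0,1,3,0,1,3,2,0,2,1,2,0,2,0,0,2,4,1,0,1,0,2,1,1,5,1,2,0]
Step 12: delete l at [4, 13, 14, 22, 26] -> counters=[2,3,1,1,0,0,1,3,0,1,3,2,0,1,0,2,0,2,0,0,2,4,0,0,1,0,1,1,1,5,1,2,0]
Step 13: delete qr at [1, 6, 21, 26, 27] -> counters=[2,2,1,1,0,0,0,3,0,1,3,2,0,1,0,2,0,2,0,0,2,3,0,0,1,0,0,0,1,5,1,2,0]
Step 14: insert q at [10, 13, 17, 29, 30] -> counters=[2,2,1,1,0,0,0,3,0,1,4,2,0,2,0,2,0,3,0,0,2,3,0,0,1,0,0,0,1,6,2,2,0]
Step 15: delete xnz at [1, 11, 21, 29, 31] -> counters=[2,1,1,1,0,0,0,3,0,1,4,1,0,2,0,2,0,3,0,0,2,2,0,0,1,0,0,0,1,5,2,1,0]
Step 16: insert hhj at [3, 7, 9, 28, 29] -> counters=[2,1,1,2,0,0,0,4,0,2,4,1,0,2,0,2,0,3,0,0,2,2,0,0,1,0,0,0,2,6,2,1,0]
Step 17: insert epk at [2, 17, 21, 24, 29] -> counters=[2,1,2,2,0,0,0,4,0,2,4,1,0,2,0,2,0,4,0,0,2,3,0,0,2,0,0,0,2,7,2,1,0]
Step 18: delete q at [10, 13, 17, 29, 30] -> counters=[2,1,2,2,0,0,0,4,0,2,3,1,0,1,0,2,0,3,0,0,2,3,0,0,2,0,0,0,2,6,1,1,0]
Step 19: delete epk at [2, 17, 21, 24, 29] -> counters=[2,1,1,2,0,0,0,4,0,2,3,1,0,1,0,2,0,2,0,0,2,2,0,0,1,0,0,0,2,5,1,1,0]
Step 20: insert l at [4, 13, 14, 22, 26] -> counters=[2,1,1,2,1,0,0,4,0,2,3,1,0,2,1,2,0,2,0,0,2,2,1,0,1,0,1,0,2,5,1,1,0]
Step 21: insert l at [4, 13, 14, 22, 26] -> counters=[2,1,1,2,2,0,0,4,0,2,3,1,0,3,2,2,0,2,0,0,2,2,2,0,1,0,2,0,2,5,1,1,0]
Step 22: insert e at [6, 11, 14, 20, 29] -> counters=[2,1,1,2,2,0,1,4,0,2,3,2,0,3,3,2,0,2,0,0,3,2,2,0,1,0,2,0,2,6,1,1,0]
Step 23: insert fxt at [0, 7, 10, 15, 20] -> counters=[3,1,1,2,2,0,1,5,0,2,4,2,0,3,3,3,0,2,0,0,4,2,2,0,1,0,2,0,2,6,1,1,0]
Query r: check counters[2]=1 counters[5]=0 counters[8]=0 counters[11]=2 counters[15]=3 -> no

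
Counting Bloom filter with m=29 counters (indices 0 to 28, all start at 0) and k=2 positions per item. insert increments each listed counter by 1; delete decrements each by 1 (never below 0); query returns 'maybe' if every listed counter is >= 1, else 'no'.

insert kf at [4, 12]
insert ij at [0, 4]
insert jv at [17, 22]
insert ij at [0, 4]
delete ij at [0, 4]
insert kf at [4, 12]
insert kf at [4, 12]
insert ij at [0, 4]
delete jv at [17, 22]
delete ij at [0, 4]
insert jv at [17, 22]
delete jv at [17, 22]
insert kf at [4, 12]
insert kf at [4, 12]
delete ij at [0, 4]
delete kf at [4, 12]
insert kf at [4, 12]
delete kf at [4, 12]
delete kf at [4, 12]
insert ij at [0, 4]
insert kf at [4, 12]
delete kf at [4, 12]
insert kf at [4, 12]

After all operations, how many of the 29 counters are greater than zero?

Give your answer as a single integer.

Answer: 3

Derivation:
Step 1: insert kf at [4, 12] -> counters=[0,0,0,0,1,0,0,0,0,0,0,0,1,0,0,0,0,0,0,0,0,0,0,0,0,0,0,0,0]
Step 2: insert ij at [0, 4] -> counters=[1,0,0,0,2,0,0,0,0,0,0,0,1,0,0,0,0,0,0,0,0,0,0,0,0,0,0,0,0]
Step 3: insert jv at [17, 22] -> counters=[1,0,0,0,2,0,0,0,0,0,0,0,1,0,0,0,0,1,0,0,0,0,1,0,0,0,0,0,0]
Step 4: insert ij at [0, 4] -> counters=[2,0,0,0,3,0,0,0,0,0,0,0,1,0,0,0,0,1,0,0,0,0,1,0,0,0,0,0,0]
Step 5: delete ij at [0, 4] -> counters=[1,0,0,0,2,0,0,0,0,0,0,0,1,0,0,0,0,1,0,0,0,0,1,0,0,0,0,0,0]
Step 6: insert kf at [4, 12] -> counters=[1,0,0,0,3,0,0,0,0,0,0,0,2,0,0,0,0,1,0,0,0,0,1,0,0,0,0,0,0]
Step 7: insert kf at [4, 12] -> counters=[1,0,0,0,4,0,0,0,0,0,0,0,3,0,0,0,0,1,0,0,0,0,1,0,0,0,0,0,0]
Step 8: insert ij at [0, 4] -> counters=[2,0,0,0,5,0,0,0,0,0,0,0,3,0,0,0,0,1,0,0,0,0,1,0,0,0,0,0,0]
Step 9: delete jv at [17, 22] -> counters=[2,0,0,0,5,0,0,0,0,0,0,0,3,0,0,0,0,0,0,0,0,0,0,0,0,0,0,0,0]
Step 10: delete ij at [0, 4] -> counters=[1,0,0,0,4,0,0,0,0,0,0,0,3,0,0,0,0,0,0,0,0,0,0,0,0,0,0,0,0]
Step 11: insert jv at [17, 22] -> counters=[1,0,0,0,4,0,0,0,0,0,0,0,3,0,0,0,0,1,0,0,0,0,1,0,0,0,0,0,0]
Step 12: delete jv at [17, 22] -> counters=[1,0,0,0,4,0,0,0,0,0,0,0,3,0,0,0,0,0,0,0,0,0,0,0,0,0,0,0,0]
Step 13: insert kf at [4, 12] -> counters=[1,0,0,0,5,0,0,0,0,0,0,0,4,0,0,0,0,0,0,0,0,0,0,0,0,0,0,0,0]
Step 14: insert kf at [4, 12] -> counters=[1,0,0,0,6,0,0,0,0,0,0,0,5,0,0,0,0,0,0,0,0,0,0,0,0,0,0,0,0]
Step 15: delete ij at [0, 4] -> counters=[0,0,0,0,5,0,0,0,0,0,0,0,5,0,0,0,0,0,0,0,0,0,0,0,0,0,0,0,0]
Step 16: delete kf at [4, 12] -> counters=[0,0,0,0,4,0,0,0,0,0,0,0,4,0,0,0,0,0,0,0,0,0,0,0,0,0,0,0,0]
Step 17: insert kf at [4, 12] -> counters=[0,0,0,0,5,0,0,0,0,0,0,0,5,0,0,0,0,0,0,0,0,0,0,0,0,0,0,0,0]
Step 18: delete kf at [4, 12] -> counters=[0,0,0,0,4,0,0,0,0,0,0,0,4,0,0,0,0,0,0,0,0,0,0,0,0,0,0,0,0]
Step 19: delete kf at [4, 12] -> counters=[0,0,0,0,3,0,0,0,0,0,0,0,3,0,0,0,0,0,0,0,0,0,0,0,0,0,0,0,0]
Step 20: insert ij at [0, 4] -> counters=[1,0,0,0,4,0,0,0,0,0,0,0,3,0,0,0,0,0,0,0,0,0,0,0,0,0,0,0,0]
Step 21: insert kf at [4, 12] -> counters=[1,0,0,0,5,0,0,0,0,0,0,0,4,0,0,0,0,0,0,0,0,0,0,0,0,0,0,0,0]
Step 22: delete kf at [4, 12] -> counters=[1,0,0,0,4,0,0,0,0,0,0,0,3,0,0,0,0,0,0,0,0,0,0,0,0,0,0,0,0]
Step 23: insert kf at [4, 12] -> counters=[1,0,0,0,5,0,0,0,0,0,0,0,4,0,0,0,0,0,0,0,0,0,0,0,0,0,0,0,0]
Final counters=[1,0,0,0,5,0,0,0,0,0,0,0,4,0,0,0,0,0,0,0,0,0,0,0,0,0,0,0,0] -> 3 nonzero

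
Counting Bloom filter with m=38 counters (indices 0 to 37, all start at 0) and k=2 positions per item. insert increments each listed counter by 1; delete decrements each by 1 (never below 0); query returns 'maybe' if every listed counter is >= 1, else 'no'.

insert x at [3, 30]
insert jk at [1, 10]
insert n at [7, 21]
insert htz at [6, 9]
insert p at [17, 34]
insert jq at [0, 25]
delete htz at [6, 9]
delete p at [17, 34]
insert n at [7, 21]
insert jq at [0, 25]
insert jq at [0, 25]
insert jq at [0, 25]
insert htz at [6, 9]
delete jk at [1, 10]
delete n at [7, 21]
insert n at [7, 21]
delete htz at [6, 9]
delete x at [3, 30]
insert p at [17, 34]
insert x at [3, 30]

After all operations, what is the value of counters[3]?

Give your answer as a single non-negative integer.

Answer: 1

Derivation:
Step 1: insert x at [3, 30] -> counters=[0,0,0,1,0,0,0,0,0,0,0,0,0,0,0,0,0,0,0,0,0,0,0,0,0,0,0,0,0,0,1,0,0,0,0,0,0,0]
Step 2: insert jk at [1, 10] -> counters=[0,1,0,1,0,0,0,0,0,0,1,0,0,0,0,0,0,0,0,0,0,0,0,0,0,0,0,0,0,0,1,0,0,0,0,0,0,0]
Step 3: insert n at [7, 21] -> counters=[0,1,0,1,0,0,0,1,0,0,1,0,0,0,0,0,0,0,0,0,0,1,0,0,0,0,0,0,0,0,1,0,0,0,0,0,0,0]
Step 4: insert htz at [6, 9] -> counters=[0,1,0,1,0,0,1,1,0,1,1,0,0,0,0,0,0,0,0,0,0,1,0,0,0,0,0,0,0,0,1,0,0,0,0,0,0,0]
Step 5: insert p at [17, 34] -> counters=[0,1,0,1,0,0,1,1,0,1,1,0,0,0,0,0,0,1,0,0,0,1,0,0,0,0,0,0,0,0,1,0,0,0,1,0,0,0]
Step 6: insert jq at [0, 25] -> counters=[1,1,0,1,0,0,1,1,0,1,1,0,0,0,0,0,0,1,0,0,0,1,0,0,0,1,0,0,0,0,1,0,0,0,1,0,0,0]
Step 7: delete htz at [6, 9] -> counters=[1,1,0,1,0,0,0,1,0,0,1,0,0,0,0,0,0,1,0,0,0,1,0,0,0,1,0,0,0,0,1,0,0,0,1,0,0,0]
Step 8: delete p at [17, 34] -> counters=[1,1,0,1,0,0,0,1,0,0,1,0,0,0,0,0,0,0,0,0,0,1,0,0,0,1,0,0,0,0,1,0,0,0,0,0,0,0]
Step 9: insert n at [7, 21] -> counters=[1,1,0,1,0,0,0,2,0,0,1,0,0,0,0,0,0,0,0,0,0,2,0,0,0,1,0,0,0,0,1,0,0,0,0,0,0,0]
Step 10: insert jq at [0, 25] -> counters=[2,1,0,1,0,0,0,2,0,0,1,0,0,0,0,0,0,0,0,0,0,2,0,0,0,2,0,0,0,0,1,0,0,0,0,0,0,0]
Step 11: insert jq at [0, 25] -> counters=[3,1,0,1,0,0,0,2,0,0,1,0,0,0,0,0,0,0,0,0,0,2,0,0,0,3,0,0,0,0,1,0,0,0,0,0,0,0]
Step 12: insert jq at [0, 25] -> counters=[4,1,0,1,0,0,0,2,0,0,1,0,0,0,0,0,0,0,0,0,0,2,0,0,0,4,0,0,0,0,1,0,0,0,0,0,0,0]
Step 13: insert htz at [6, 9] -> counters=[4,1,0,1,0,0,1,2,0,1,1,0,0,0,0,0,0,0,0,0,0,2,0,0,0,4,0,0,0,0,1,0,0,0,0,0,0,0]
Step 14: delete jk at [1, 10] -> counters=[4,0,0,1,0,0,1,2,0,1,0,0,0,0,0,0,0,0,0,0,0,2,0,0,0,4,0,0,0,0,1,0,0,0,0,0,0,0]
Step 15: delete n at [7, 21] -> counters=[4,0,0,1,0,0,1,1,0,1,0,0,0,0,0,0,0,0,0,0,0,1,0,0,0,4,0,0,0,0,1,0,0,0,0,0,0,0]
Step 16: insert n at [7, 21] -> counters=[4,0,0,1,0,0,1,2,0,1,0,0,0,0,0,0,0,0,0,0,0,2,0,0,0,4,0,0,0,0,1,0,0,0,0,0,0,0]
Step 17: delete htz at [6, 9] -> counters=[4,0,0,1,0,0,0,2,0,0,0,0,0,0,0,0,0,0,0,0,0,2,0,0,0,4,0,0,0,0,1,0,0,0,0,0,0,0]
Step 18: delete x at [3, 30] -> counters=[4,0,0,0,0,0,0,2,0,0,0,0,0,0,0,0,0,0,0,0,0,2,0,0,0,4,0,0,0,0,0,0,0,0,0,0,0,0]
Step 19: insert p at [17, 34] -> counters=[4,0,0,0,0,0,0,2,0,0,0,0,0,0,0,0,0,1,0,0,0,2,0,0,0,4,0,0,0,0,0,0,0,0,1,0,0,0]
Step 20: insert x at [3, 30] -> counters=[4,0,0,1,0,0,0,2,0,0,0,0,0,0,0,0,0,1,0,0,0,2,0,0,0,4,0,0,0,0,1,0,0,0,1,0,0,0]
Final counters=[4,0,0,1,0,0,0,2,0,0,0,0,0,0,0,0,0,1,0,0,0,2,0,0,0,4,0,0,0,0,1,0,0,0,1,0,0,0] -> counters[3]=1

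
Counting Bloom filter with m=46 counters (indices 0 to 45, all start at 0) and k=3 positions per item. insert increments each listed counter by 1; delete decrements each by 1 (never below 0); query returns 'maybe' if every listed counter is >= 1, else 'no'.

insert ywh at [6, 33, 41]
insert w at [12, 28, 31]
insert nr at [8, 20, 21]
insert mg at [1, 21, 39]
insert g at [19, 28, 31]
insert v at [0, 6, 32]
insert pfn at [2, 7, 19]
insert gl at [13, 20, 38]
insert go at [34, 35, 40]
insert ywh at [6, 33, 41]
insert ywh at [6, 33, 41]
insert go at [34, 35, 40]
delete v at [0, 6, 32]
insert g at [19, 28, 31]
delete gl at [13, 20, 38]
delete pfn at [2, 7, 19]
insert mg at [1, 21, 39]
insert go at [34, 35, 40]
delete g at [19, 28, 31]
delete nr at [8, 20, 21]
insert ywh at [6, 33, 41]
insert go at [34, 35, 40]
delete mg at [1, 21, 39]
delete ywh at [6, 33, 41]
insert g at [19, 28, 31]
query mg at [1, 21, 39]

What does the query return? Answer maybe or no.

Step 1: insert ywh at [6, 33, 41] -> counters=[0,0,0,0,0,0,1,0,0,0,0,0,0,0,0,0,0,0,0,0,0,0,0,0,0,0,0,0,0,0,0,0,0,1,0,0,0,0,0,0,0,1,0,0,0,0]
Step 2: insert w at [12, 28, 31] -> counters=[0,0,0,0,0,0,1,0,0,0,0,0,1,0,0,0,0,0,0,0,0,0,0,0,0,0,0,0,1,0,0,1,0,1,0,0,0,0,0,0,0,1,0,0,0,0]
Step 3: insert nr at [8, 20, 21] -> counters=[0,0,0,0,0,0,1,0,1,0,0,0,1,0,0,0,0,0,0,0,1,1,0,0,0,0,0,0,1,0,0,1,0,1,0,0,0,0,0,0,0,1,0,0,0,0]
Step 4: insert mg at [1, 21, 39] -> counters=[0,1,0,0,0,0,1,0,1,0,0,0,1,0,0,0,0,0,0,0,1,2,0,0,0,0,0,0,1,0,0,1,0,1,0,0,0,0,0,1,0,1,0,0,0,0]
Step 5: insert g at [19, 28, 31] -> counters=[0,1,0,0,0,0,1,0,1,0,0,0,1,0,0,0,0,0,0,1,1,2,0,0,0,0,0,0,2,0,0,2,0,1,0,0,0,0,0,1,0,1,0,0,0,0]
Step 6: insert v at [0, 6, 32] -> counters=[1,1,0,0,0,0,2,0,1,0,0,0,1,0,0,0,0,0,0,1,1,2,0,0,0,0,0,0,2,0,0,2,1,1,0,0,0,0,0,1,0,1,0,0,0,0]
Step 7: insert pfn at [2, 7, 19] -> counters=[1,1,1,0,0,0,2,1,1,0,0,0,1,0,0,0,0,0,0,2,1,2,0,0,0,0,0,0,2,0,0,2,1,1,0,0,0,0,0,1,0,1,0,0,0,0]
Step 8: insert gl at [13, 20, 38] -> counters=[1,1,1,0,0,0,2,1,1,0,0,0,1,1,0,0,0,0,0,2,2,2,0,0,0,0,0,0,2,0,0,2,1,1,0,0,0,0,1,1,0,1,0,0,0,0]
Step 9: insert go at [34, 35, 40] -> counters=[1,1,1,0,0,0,2,1,1,0,0,0,1,1,0,0,0,0,0,2,2,2,0,0,0,0,0,0,2,0,0,2,1,1,1,1,0,0,1,1,1,1,0,0,0,0]
Step 10: insert ywh at [6, 33, 41] -> counters=[1,1,1,0,0,0,3,1,1,0,0,0,1,1,0,0,0,0,0,2,2,2,0,0,0,0,0,0,2,0,0,2,1,2,1,1,0,0,1,1,1,2,0,0,0,0]
Step 11: insert ywh at [6, 33, 41] -> counters=[1,1,1,0,0,0,4,1,1,0,0,0,1,1,0,0,0,0,0,2,2,2,0,0,0,0,0,0,2,0,0,2,1,3,1,1,0,0,1,1,1,3,0,0,0,0]
Step 12: insert go at [34, 35, 40] -> counters=[1,1,1,0,0,0,4,1,1,0,0,0,1,1,0,0,0,0,0,2,2,2,0,0,0,0,0,0,2,0,0,2,1,3,2,2,0,0,1,1,2,3,0,0,0,0]
Step 13: delete v at [0, 6, 32] -> counters=[0,1,1,0,0,0,3,1,1,0,0,0,1,1,0,0,0,0,0,2,2,2,0,0,0,0,0,0,2,0,0,2,0,3,2,2,0,0,1,1,2,3,0,0,0,0]
Step 14: insert g at [19, 28, 31] -> counters=[0,1,1,0,0,0,3,1,1,0,0,0,1,1,0,0,0,0,0,3,2,2,0,0,0,0,0,0,3,0,0,3,0,3,2,2,0,0,1,1,2,3,0,0,0,0]
Step 15: delete gl at [13, 20, 38] -> counters=[0,1,1,0,0,0,3,1,1,0,0,0,1,0,0,0,0,0,0,3,1,2,0,0,0,0,0,0,3,0,0,3,0,3,2,2,0,0,0,1,2,3,0,0,0,0]
Step 16: delete pfn at [2, 7, 19] -> counters=[0,1,0,0,0,0,3,0,1,0,0,0,1,0,0,0,0,0,0,2,1,2,0,0,0,0,0,0,3,0,0,3,0,3,2,2,0,0,0,1,2,3,0,0,0,0]
Step 17: insert mg at [1, 21, 39] -> counters=[0,2,0,0,0,0,3,0,1,0,0,0,1,0,0,0,0,0,0,2,1,3,0,0,0,0,0,0,3,0,0,3,0,3,2,2,0,0,0,2,2,3,0,0,0,0]
Step 18: insert go at [34, 35, 40] -> counters=[0,2,0,0,0,0,3,0,1,0,0,0,1,0,0,0,0,0,0,2,1,3,0,0,0,0,0,0,3,0,0,3,0,3,3,3,0,0,0,2,3,3,0,0,0,0]
Step 19: delete g at [19, 28, 31] -> counters=[0,2,0,0,0,0,3,0,1,0,0,0,1,0,0,0,0,0,0,1,1,3,0,0,0,0,0,0,2,0,0,2,0,3,3,3,0,0,0,2,3,3,0,0,0,0]
Step 20: delete nr at [8, 20, 21] -> counters=[0,2,0,0,0,0,3,0,0,0,0,0,1,0,0,0,0,0,0,1,0,2,0,0,0,0,0,0,2,0,0,2,0,3,3,3,0,0,0,2,3,3,0,0,0,0]
Step 21: insert ywh at [6, 33, 41] -> counters=[0,2,0,0,0,0,4,0,0,0,0,0,1,0,0,0,0,0,0,1,0,2,0,0,0,0,0,0,2,0,0,2,0,4,3,3,0,0,0,2,3,4,0,0,0,0]
Step 22: insert go at [34, 35, 40] -> counters=[0,2,0,0,0,0,4,0,0,0,0,0,1,0,0,0,0,0,0,1,0,2,0,0,0,0,0,0,2,0,0,2,0,4,4,4,0,0,0,2,4,4,0,0,0,0]
Step 23: delete mg at [1, 21, 39] -> counters=[0,1,0,0,0,0,4,0,0,0,0,0,1,0,0,0,0,0,0,1,0,1,0,0,0,0,0,0,2,0,0,2,0,4,4,4,0,0,0,1,4,4,0,0,0,0]
Step 24: delete ywh at [6, 33, 41] -> counters=[0,1,0,0,0,0,3,0,0,0,0,0,1,0,0,0,0,0,0,1,0,1,0,0,0,0,0,0,2,0,0,2,0,3,4,4,0,0,0,1,4,3,0,0,0,0]
Step 25: insert g at [19, 28, 31] -> counters=[0,1,0,0,0,0,3,0,0,0,0,0,1,0,0,0,0,0,0,2,0,1,0,0,0,0,0,0,3,0,0,3,0,3,4,4,0,0,0,1,4,3,0,0,0,0]
Query mg: check counters[1]=1 counters[21]=1 counters[39]=1 -> maybe

Answer: maybe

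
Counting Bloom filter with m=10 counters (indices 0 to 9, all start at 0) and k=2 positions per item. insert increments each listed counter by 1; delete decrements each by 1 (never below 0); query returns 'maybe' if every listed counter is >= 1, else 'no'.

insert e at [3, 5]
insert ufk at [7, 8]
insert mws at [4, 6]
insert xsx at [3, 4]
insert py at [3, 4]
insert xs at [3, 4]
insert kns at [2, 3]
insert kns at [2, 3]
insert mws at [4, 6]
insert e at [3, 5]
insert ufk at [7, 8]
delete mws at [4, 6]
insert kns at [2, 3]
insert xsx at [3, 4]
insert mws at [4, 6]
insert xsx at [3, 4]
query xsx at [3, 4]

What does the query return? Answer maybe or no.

Answer: maybe

Derivation:
Step 1: insert e at [3, 5] -> counters=[0,0,0,1,0,1,0,0,0,0]
Step 2: insert ufk at [7, 8] -> counters=[0,0,0,1,0,1,0,1,1,0]
Step 3: insert mws at [4, 6] -> counters=[0,0,0,1,1,1,1,1,1,0]
Step 4: insert xsx at [3, 4] -> counters=[0,0,0,2,2,1,1,1,1,0]
Step 5: insert py at [3, 4] -> counters=[0,0,0,3,3,1,1,1,1,0]
Step 6: insert xs at [3, 4] -> counters=[0,0,0,4,4,1,1,1,1,0]
Step 7: insert kns at [2, 3] -> counters=[0,0,1,5,4,1,1,1,1,0]
Step 8: insert kns at [2, 3] -> counters=[0,0,2,6,4,1,1,1,1,0]
Step 9: insert mws at [4, 6] -> counters=[0,0,2,6,5,1,2,1,1,0]
Step 10: insert e at [3, 5] -> counters=[0,0,2,7,5,2,2,1,1,0]
Step 11: insert ufk at [7, 8] -> counters=[0,0,2,7,5,2,2,2,2,0]
Step 12: delete mws at [4, 6] -> counters=[0,0,2,7,4,2,1,2,2,0]
Step 13: insert kns at [2, 3] -> counters=[0,0,3,8,4,2,1,2,2,0]
Step 14: insert xsx at [3, 4] -> counters=[0,0,3,9,5,2,1,2,2,0]
Step 15: insert mws at [4, 6] -> counters=[0,0,3,9,6,2,2,2,2,0]
Step 16: insert xsx at [3, 4] -> counters=[0,0,3,10,7,2,2,2,2,0]
Query xsx: check counters[3]=10 counters[4]=7 -> maybe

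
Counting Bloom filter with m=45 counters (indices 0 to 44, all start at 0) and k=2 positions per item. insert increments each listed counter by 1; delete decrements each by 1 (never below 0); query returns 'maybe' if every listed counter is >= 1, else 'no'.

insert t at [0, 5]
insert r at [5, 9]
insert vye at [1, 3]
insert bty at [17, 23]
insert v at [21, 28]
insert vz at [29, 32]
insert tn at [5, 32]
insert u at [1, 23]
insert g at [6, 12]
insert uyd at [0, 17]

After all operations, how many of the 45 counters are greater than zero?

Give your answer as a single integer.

Step 1: insert t at [0, 5] -> counters=[1,0,0,0,0,1,0,0,0,0,0,0,0,0,0,0,0,0,0,0,0,0,0,0,0,0,0,0,0,0,0,0,0,0,0,0,0,0,0,0,0,0,0,0,0]
Step 2: insert r at [5, 9] -> counters=[1,0,0,0,0,2,0,0,0,1,0,0,0,0,0,0,0,0,0,0,0,0,0,0,0,0,0,0,0,0,0,0,0,0,0,0,0,0,0,0,0,0,0,0,0]
Step 3: insert vye at [1, 3] -> counters=[1,1,0,1,0,2,0,0,0,1,0,0,0,0,0,0,0,0,0,0,0,0,0,0,0,0,0,0,0,0,0,0,0,0,0,0,0,0,0,0,0,0,0,0,0]
Step 4: insert bty at [17, 23] -> counters=[1,1,0,1,0,2,0,0,0,1,0,0,0,0,0,0,0,1,0,0,0,0,0,1,0,0,0,0,0,0,0,0,0,0,0,0,0,0,0,0,0,0,0,0,0]
Step 5: insert v at [21, 28] -> counters=[1,1,0,1,0,2,0,0,0,1,0,0,0,0,0,0,0,1,0,0,0,1,0,1,0,0,0,0,1,0,0,0,0,0,0,0,0,0,0,0,0,0,0,0,0]
Step 6: insert vz at [29, 32] -> counters=[1,1,0,1,0,2,0,0,0,1,0,0,0,0,0,0,0,1,0,0,0,1,0,1,0,0,0,0,1,1,0,0,1,0,0,0,0,0,0,0,0,0,0,0,0]
Step 7: insert tn at [5, 32] -> counters=[1,1,0,1,0,3,0,0,0,1,0,0,0,0,0,0,0,1,0,0,0,1,0,1,0,0,0,0,1,1,0,0,2,0,0,0,0,0,0,0,0,0,0,0,0]
Step 8: insert u at [1, 23] -> counters=[1,2,0,1,0,3,0,0,0,1,0,0,0,0,0,0,0,1,0,0,0,1,0,2,0,0,0,0,1,1,0,0,2,0,0,0,0,0,0,0,0,0,0,0,0]
Step 9: insert g at [6, 12] -> counters=[1,2,0,1,0,3,1,0,0,1,0,0,1,0,0,0,0,1,0,0,0,1,0,2,0,0,0,0,1,1,0,0,2,0,0,0,0,0,0,0,0,0,0,0,0]
Step 10: insert uyd at [0, 17] -> counters=[2,2,0,1,0,3,1,0,0,1,0,0,1,0,0,0,0,2,0,0,0,1,0,2,0,0,0,0,1,1,0,0,2,0,0,0,0,0,0,0,0,0,0,0,0]
Final counters=[2,2,0,1,0,3,1,0,0,1,0,0,1,0,0,0,0,2,0,0,0,1,0,2,0,0,0,0,1,1,0,0,2,0,0,0,0,0,0,0,0,0,0,0,0] -> 13 nonzero

Answer: 13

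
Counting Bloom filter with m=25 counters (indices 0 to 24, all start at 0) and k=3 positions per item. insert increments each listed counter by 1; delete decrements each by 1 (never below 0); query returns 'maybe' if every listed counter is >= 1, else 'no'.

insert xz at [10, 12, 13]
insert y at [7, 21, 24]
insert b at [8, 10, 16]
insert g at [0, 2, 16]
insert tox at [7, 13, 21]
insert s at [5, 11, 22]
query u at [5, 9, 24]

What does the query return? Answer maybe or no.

Answer: no

Derivation:
Step 1: insert xz at [10, 12, 13] -> counters=[0,0,0,0,0,0,0,0,0,0,1,0,1,1,0,0,0,0,0,0,0,0,0,0,0]
Step 2: insert y at [7, 21, 24] -> counters=[0,0,0,0,0,0,0,1,0,0,1,0,1,1,0,0,0,0,0,0,0,1,0,0,1]
Step 3: insert b at [8, 10, 16] -> counters=[0,0,0,0,0,0,0,1,1,0,2,0,1,1,0,0,1,0,0,0,0,1,0,0,1]
Step 4: insert g at [0, 2, 16] -> counters=[1,0,1,0,0,0,0,1,1,0,2,0,1,1,0,0,2,0,0,0,0,1,0,0,1]
Step 5: insert tox at [7, 13, 21] -> counters=[1,0,1,0,0,0,0,2,1,0,2,0,1,2,0,0,2,0,0,0,0,2,0,0,1]
Step 6: insert s at [5, 11, 22] -> counters=[1,0,1,0,0,1,0,2,1,0,2,1,1,2,0,0,2,0,0,0,0,2,1,0,1]
Query u: check counters[5]=1 counters[9]=0 counters[24]=1 -> no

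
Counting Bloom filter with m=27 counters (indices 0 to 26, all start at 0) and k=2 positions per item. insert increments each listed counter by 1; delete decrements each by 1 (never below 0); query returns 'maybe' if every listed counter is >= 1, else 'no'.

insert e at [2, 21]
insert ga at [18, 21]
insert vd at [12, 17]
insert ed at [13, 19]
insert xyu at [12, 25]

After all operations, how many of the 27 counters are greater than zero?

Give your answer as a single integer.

Answer: 8

Derivation:
Step 1: insert e at [2, 21] -> counters=[0,0,1,0,0,0,0,0,0,0,0,0,0,0,0,0,0,0,0,0,0,1,0,0,0,0,0]
Step 2: insert ga at [18, 21] -> counters=[0,0,1,0,0,0,0,0,0,0,0,0,0,0,0,0,0,0,1,0,0,2,0,0,0,0,0]
Step 3: insert vd at [12, 17] -> counters=[0,0,1,0,0,0,0,0,0,0,0,0,1,0,0,0,0,1,1,0,0,2,0,0,0,0,0]
Step 4: insert ed at [13, 19] -> counters=[0,0,1,0,0,0,0,0,0,0,0,0,1,1,0,0,0,1,1,1,0,2,0,0,0,0,0]
Step 5: insert xyu at [12, 25] -> counters=[0,0,1,0,0,0,0,0,0,0,0,0,2,1,0,0,0,1,1,1,0,2,0,0,0,1,0]
Final counters=[0,0,1,0,0,0,0,0,0,0,0,0,2,1,0,0,0,1,1,1,0,2,0,0,0,1,0] -> 8 nonzero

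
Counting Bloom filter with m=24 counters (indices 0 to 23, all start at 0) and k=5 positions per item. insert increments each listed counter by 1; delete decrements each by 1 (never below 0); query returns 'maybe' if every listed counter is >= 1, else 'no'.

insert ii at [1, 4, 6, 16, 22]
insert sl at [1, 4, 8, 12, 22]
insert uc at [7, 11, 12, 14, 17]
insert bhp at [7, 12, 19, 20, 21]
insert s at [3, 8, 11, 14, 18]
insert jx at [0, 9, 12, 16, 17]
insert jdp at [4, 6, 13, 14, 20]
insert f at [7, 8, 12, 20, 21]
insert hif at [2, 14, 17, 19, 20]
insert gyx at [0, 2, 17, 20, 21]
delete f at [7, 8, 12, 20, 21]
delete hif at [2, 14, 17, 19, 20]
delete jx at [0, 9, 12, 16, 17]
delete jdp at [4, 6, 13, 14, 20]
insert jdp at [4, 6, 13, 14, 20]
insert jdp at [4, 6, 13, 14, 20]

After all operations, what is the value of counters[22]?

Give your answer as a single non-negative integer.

Answer: 2

Derivation:
Step 1: insert ii at [1, 4, 6, 16, 22] -> counters=[0,1,0,0,1,0,1,0,0,0,0,0,0,0,0,0,1,0,0,0,0,0,1,0]
Step 2: insert sl at [1, 4, 8, 12, 22] -> counters=[0,2,0,0,2,0,1,0,1,0,0,0,1,0,0,0,1,0,0,0,0,0,2,0]
Step 3: insert uc at [7, 11, 12, 14, 17] -> counters=[0,2,0,0,2,0,1,1,1,0,0,1,2,0,1,0,1,1,0,0,0,0,2,0]
Step 4: insert bhp at [7, 12, 19, 20, 21] -> counters=[0,2,0,0,2,0,1,2,1,0,0,1,3,0,1,0,1,1,0,1,1,1,2,0]
Step 5: insert s at [3, 8, 11, 14, 18] -> counters=[0,2,0,1,2,0,1,2,2,0,0,2,3,0,2,0,1,1,1,1,1,1,2,0]
Step 6: insert jx at [0, 9, 12, 16, 17] -> counters=[1,2,0,1,2,0,1,2,2,1,0,2,4,0,2,0,2,2,1,1,1,1,2,0]
Step 7: insert jdp at [4, 6, 13, 14, 20] -> counters=[1,2,0,1,3,0,2,2,2,1,0,2,4,1,3,0,2,2,1,1,2,1,2,0]
Step 8: insert f at [7, 8, 12, 20, 21] -> counters=[1,2,0,1,3,0,2,3,3,1,0,2,5,1,3,0,2,2,1,1,3,2,2,0]
Step 9: insert hif at [2, 14, 17, 19, 20] -> counters=[1,2,1,1,3,0,2,3,3,1,0,2,5,1,4,0,2,3,1,2,4,2,2,0]
Step 10: insert gyx at [0, 2, 17, 20, 21] -> counters=[2,2,2,1,3,0,2,3,3,1,0,2,5,1,4,0,2,4,1,2,5,3,2,0]
Step 11: delete f at [7, 8, 12, 20, 21] -> counters=[2,2,2,1,3,0,2,2,2,1,0,2,4,1,4,0,2,4,1,2,4,2,2,0]
Step 12: delete hif at [2, 14, 17, 19, 20] -> counters=[2,2,1,1,3,0,2,2,2,1,0,2,4,1,3,0,2,3,1,1,3,2,2,0]
Step 13: delete jx at [0, 9, 12, 16, 17] -> counters=[1,2,1,1,3,0,2,2,2,0,0,2,3,1,3,0,1,2,1,1,3,2,2,0]
Step 14: delete jdp at [4, 6, 13, 14, 20] -> counters=[1,2,1,1,2,0,1,2,2,0,0,2,3,0,2,0,1,2,1,1,2,2,2,0]
Step 15: insert jdp at [4, 6, 13, 14, 20] -> counters=[1,2,1,1,3,0,2,2,2,0,0,2,3,1,3,0,1,2,1,1,3,2,2,0]
Step 16: insert jdp at [4, 6, 13, 14, 20] -> counters=[1,2,1,1,4,0,3,2,2,0,0,2,3,2,4,0,1,2,1,1,4,2,2,0]
Final counters=[1,2,1,1,4,0,3,2,2,0,0,2,3,2,4,0,1,2,1,1,4,2,2,0] -> counters[22]=2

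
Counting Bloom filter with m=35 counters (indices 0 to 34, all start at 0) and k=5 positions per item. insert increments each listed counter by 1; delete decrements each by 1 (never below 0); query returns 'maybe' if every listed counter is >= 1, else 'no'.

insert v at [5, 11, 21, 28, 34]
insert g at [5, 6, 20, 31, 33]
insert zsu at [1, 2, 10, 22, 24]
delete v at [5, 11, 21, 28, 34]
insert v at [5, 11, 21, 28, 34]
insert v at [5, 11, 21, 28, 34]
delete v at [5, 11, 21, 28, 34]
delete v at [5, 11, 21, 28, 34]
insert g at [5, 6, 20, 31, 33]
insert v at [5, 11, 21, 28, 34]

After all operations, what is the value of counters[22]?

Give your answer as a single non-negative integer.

Step 1: insert v at [5, 11, 21, 28, 34] -> counters=[0,0,0,0,0,1,0,0,0,0,0,1,0,0,0,0,0,0,0,0,0,1,0,0,0,0,0,0,1,0,0,0,0,0,1]
Step 2: insert g at [5, 6, 20, 31, 33] -> counters=[0,0,0,0,0,2,1,0,0,0,0,1,0,0,0,0,0,0,0,0,1,1,0,0,0,0,0,0,1,0,0,1,0,1,1]
Step 3: insert zsu at [1, 2, 10, 22, 24] -> counters=[0,1,1,0,0,2,1,0,0,0,1,1,0,0,0,0,0,0,0,0,1,1,1,0,1,0,0,0,1,0,0,1,0,1,1]
Step 4: delete v at [5, 11, 21, 28, 34] -> counters=[0,1,1,0,0,1,1,0,0,0,1,0,0,0,0,0,0,0,0,0,1,0,1,0,1,0,0,0,0,0,0,1,0,1,0]
Step 5: insert v at [5, 11, 21, 28, 34] -> counters=[0,1,1,0,0,2,1,0,0,0,1,1,0,0,0,0,0,0,0,0,1,1,1,0,1,0,0,0,1,0,0,1,0,1,1]
Step 6: insert v at [5, 11, 21, 28, 34] -> counters=[0,1,1,0,0,3,1,0,0,0,1,2,0,0,0,0,0,0,0,0,1,2,1,0,1,0,0,0,2,0,0,1,0,1,2]
Step 7: delete v at [5, 11, 21, 28, 34] -> counters=[0,1,1,0,0,2,1,0,0,0,1,1,0,0,0,0,0,0,0,0,1,1,1,0,1,0,0,0,1,0,0,1,0,1,1]
Step 8: delete v at [5, 11, 21, 28, 34] -> counters=[0,1,1,0,0,1,1,0,0,0,1,0,0,0,0,0,0,0,0,0,1,0,1,0,1,0,0,0,0,0,0,1,0,1,0]
Step 9: insert g at [5, 6, 20, 31, 33] -> counters=[0,1,1,0,0,2,2,0,0,0,1,0,0,0,0,0,0,0,0,0,2,0,1,0,1,0,0,0,0,0,0,2,0,2,0]
Step 10: insert v at [5, 11, 21, 28, 34] -> counters=[0,1,1,0,0,3,2,0,0,0,1,1,0,0,0,0,0,0,0,0,2,1,1,0,1,0,0,0,1,0,0,2,0,2,1]
Final counters=[0,1,1,0,0,3,2,0,0,0,1,1,0,0,0,0,0,0,0,0,2,1,1,0,1,0,0,0,1,0,0,2,0,2,1] -> counters[22]=1

Answer: 1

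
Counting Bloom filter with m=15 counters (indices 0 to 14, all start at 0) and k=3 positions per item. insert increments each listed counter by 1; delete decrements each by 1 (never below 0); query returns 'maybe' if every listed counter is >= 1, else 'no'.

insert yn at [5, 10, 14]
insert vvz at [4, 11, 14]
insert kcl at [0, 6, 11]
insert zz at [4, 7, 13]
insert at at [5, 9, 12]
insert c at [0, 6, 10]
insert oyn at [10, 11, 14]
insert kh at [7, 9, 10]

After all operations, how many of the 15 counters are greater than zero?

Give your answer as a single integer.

Answer: 11

Derivation:
Step 1: insert yn at [5, 10, 14] -> counters=[0,0,0,0,0,1,0,0,0,0,1,0,0,0,1]
Step 2: insert vvz at [4, 11, 14] -> counters=[0,0,0,0,1,1,0,0,0,0,1,1,0,0,2]
Step 3: insert kcl at [0, 6, 11] -> counters=[1,0,0,0,1,1,1,0,0,0,1,2,0,0,2]
Step 4: insert zz at [4, 7, 13] -> counters=[1,0,0,0,2,1,1,1,0,0,1,2,0,1,2]
Step 5: insert at at [5, 9, 12] -> counters=[1,0,0,0,2,2,1,1,0,1,1,2,1,1,2]
Step 6: insert c at [0, 6, 10] -> counters=[2,0,0,0,2,2,2,1,0,1,2,2,1,1,2]
Step 7: insert oyn at [10, 11, 14] -> counters=[2,0,0,0,2,2,2,1,0,1,3,3,1,1,3]
Step 8: insert kh at [7, 9, 10] -> counters=[2,0,0,0,2,2,2,2,0,2,4,3,1,1,3]
Final counters=[2,0,0,0,2,2,2,2,0,2,4,3,1,1,3] -> 11 nonzero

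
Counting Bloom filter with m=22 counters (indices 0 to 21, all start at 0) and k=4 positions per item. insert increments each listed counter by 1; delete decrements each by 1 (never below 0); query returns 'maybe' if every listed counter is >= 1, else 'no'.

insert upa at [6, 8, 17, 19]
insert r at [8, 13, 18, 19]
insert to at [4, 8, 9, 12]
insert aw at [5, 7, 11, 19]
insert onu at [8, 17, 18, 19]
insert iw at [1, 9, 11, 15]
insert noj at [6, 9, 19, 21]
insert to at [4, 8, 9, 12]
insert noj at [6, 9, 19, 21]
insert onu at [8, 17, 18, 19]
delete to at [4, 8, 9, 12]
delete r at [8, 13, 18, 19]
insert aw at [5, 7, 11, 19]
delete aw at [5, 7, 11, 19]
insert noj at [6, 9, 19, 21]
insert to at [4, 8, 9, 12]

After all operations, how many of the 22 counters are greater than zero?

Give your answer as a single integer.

Step 1: insert upa at [6, 8, 17, 19] -> counters=[0,0,0,0,0,0,1,0,1,0,0,0,0,0,0,0,0,1,0,1,0,0]
Step 2: insert r at [8, 13, 18, 19] -> counters=[0,0,0,0,0,0,1,0,2,0,0,0,0,1,0,0,0,1,1,2,0,0]
Step 3: insert to at [4, 8, 9, 12] -> counters=[0,0,0,0,1,0,1,0,3,1,0,0,1,1,0,0,0,1,1,2,0,0]
Step 4: insert aw at [5, 7, 11, 19] -> counters=[0,0,0,0,1,1,1,1,3,1,0,1,1,1,0,0,0,1,1,3,0,0]
Step 5: insert onu at [8, 17, 18, 19] -> counters=[0,0,0,0,1,1,1,1,4,1,0,1,1,1,0,0,0,2,2,4,0,0]
Step 6: insert iw at [1, 9, 11, 15] -> counters=[0,1,0,0,1,1,1,1,4,2,0,2,1,1,0,1,0,2,2,4,0,0]
Step 7: insert noj at [6, 9, 19, 21] -> counters=[0,1,0,0,1,1,2,1,4,3,0,2,1,1,0,1,0,2,2,5,0,1]
Step 8: insert to at [4, 8, 9, 12] -> counters=[0,1,0,0,2,1,2,1,5,4,0,2,2,1,0,1,0,2,2,5,0,1]
Step 9: insert noj at [6, 9, 19, 21] -> counters=[0,1,0,0,2,1,3,1,5,5,0,2,2,1,0,1,0,2,2,6,0,2]
Step 10: insert onu at [8, 17, 18, 19] -> counters=[0,1,0,0,2,1,3,1,6,5,0,2,2,1,0,1,0,3,3,7,0,2]
Step 11: delete to at [4, 8, 9, 12] -> counters=[0,1,0,0,1,1,3,1,5,4,0,2,1,1,0,1,0,3,3,7,0,2]
Step 12: delete r at [8, 13, 18, 19] -> counters=[0,1,0,0,1,1,3,1,4,4,0,2,1,0,0,1,0,3,2,6,0,2]
Step 13: insert aw at [5, 7, 11, 19] -> counters=[0,1,0,0,1,2,3,2,4,4,0,3,1,0,0,1,0,3,2,7,0,2]
Step 14: delete aw at [5, 7, 11, 19] -> counters=[0,1,0,0,1,1,3,1,4,4,0,2,1,0,0,1,0,3,2,6,0,2]
Step 15: insert noj at [6, 9, 19, 21] -> counters=[0,1,0,0,1,1,4,1,4,5,0,2,1,0,0,1,0,3,2,7,0,3]
Step 16: insert to at [4, 8, 9, 12] -> counters=[0,1,0,0,2,1,4,1,5,6,0,2,2,0,0,1,0,3,2,7,0,3]
Final counters=[0,1,0,0,2,1,4,1,5,6,0,2,2,0,0,1,0,3,2,7,0,3] -> 14 nonzero

Answer: 14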